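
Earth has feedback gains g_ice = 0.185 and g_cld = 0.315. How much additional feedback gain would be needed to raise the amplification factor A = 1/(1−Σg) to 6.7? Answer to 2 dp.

Current total gain = 0.5.
Target gain for A = 6.7: g* = 1 − 1/6.7 = 0.8507.
Additional gain needed = 0.8507 − 0.5 = 0.35.

0.35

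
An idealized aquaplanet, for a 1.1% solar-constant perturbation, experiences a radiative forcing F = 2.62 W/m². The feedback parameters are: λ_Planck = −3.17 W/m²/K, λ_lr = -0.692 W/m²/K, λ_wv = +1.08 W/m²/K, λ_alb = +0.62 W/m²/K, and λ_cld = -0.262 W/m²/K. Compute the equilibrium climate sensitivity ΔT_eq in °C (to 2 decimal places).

1.08 °C

Net feedback parameter λ = (−3.17) + (-0.692) + (+1.08) + (+0.62) + (-0.262) = -2.424 W/m²/K.
ΔT = −F/λ = −2.62/(-2.424) = 1.08 °C.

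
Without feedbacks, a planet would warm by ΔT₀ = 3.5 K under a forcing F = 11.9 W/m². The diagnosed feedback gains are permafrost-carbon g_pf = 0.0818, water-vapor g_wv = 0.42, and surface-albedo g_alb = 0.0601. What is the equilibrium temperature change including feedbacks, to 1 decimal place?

8.0 K

Total gain g = 0.0818 + 0.42 + 0.0601 = 0.5619.
Amplification A = 1/(1 − 0.5619) = 2.283.
ΔT = 3.5 × 2.283 = 8.0 K.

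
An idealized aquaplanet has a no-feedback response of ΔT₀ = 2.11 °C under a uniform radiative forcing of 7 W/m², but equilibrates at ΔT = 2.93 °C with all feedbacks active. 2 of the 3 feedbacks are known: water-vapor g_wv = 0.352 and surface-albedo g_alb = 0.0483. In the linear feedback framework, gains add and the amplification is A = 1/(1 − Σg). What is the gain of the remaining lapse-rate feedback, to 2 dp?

-0.12

Amplification A = ΔT/ΔT₀ = 2.93/2.11 = 1.389.
Total gain g = 1 − 1/A = 1 − 1/1.389 = 0.2801.
Known gains sum to 0.352 + 0.0483 = 0.4003.
g_lr = 0.2801 − 0.4003 = -0.12.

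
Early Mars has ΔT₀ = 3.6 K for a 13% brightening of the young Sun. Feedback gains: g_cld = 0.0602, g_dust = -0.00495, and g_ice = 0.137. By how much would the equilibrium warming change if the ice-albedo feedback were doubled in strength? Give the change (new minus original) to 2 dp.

Original: g = 0.19225, ΔT = 3.6/(1−0.19225) = 4.4568 K.
With doubled ice-albedo: g' = 0.32925, ΔT' = 3.6/(1−0.32925) = 5.3671 K.
Change = 5.3671 − 4.4568 = 0.91 K.

0.91 K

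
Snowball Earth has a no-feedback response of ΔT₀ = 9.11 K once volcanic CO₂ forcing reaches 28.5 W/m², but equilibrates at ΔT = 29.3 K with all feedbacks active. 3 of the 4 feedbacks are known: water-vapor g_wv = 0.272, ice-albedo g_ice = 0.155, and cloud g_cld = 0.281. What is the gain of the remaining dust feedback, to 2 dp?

-0.02

Amplification A = ΔT/ΔT₀ = 29.3/9.11 = 3.216.
Total gain g = 1 − 1/A = 1 − 1/3.216 = 0.6891.
Known gains sum to 0.272 + 0.155 + 0.281 = 0.708.
g_dust = 0.6891 − 0.708 = -0.02.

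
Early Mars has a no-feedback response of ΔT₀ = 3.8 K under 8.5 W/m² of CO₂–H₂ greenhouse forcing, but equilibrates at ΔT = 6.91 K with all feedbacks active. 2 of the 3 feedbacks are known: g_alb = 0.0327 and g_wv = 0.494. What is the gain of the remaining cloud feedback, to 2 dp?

Amplification A = ΔT/ΔT₀ = 6.91/3.8 = 1.818.
Total gain g = 1 − 1/A = 1 − 1/1.818 = 0.4499.
Known gains sum to 0.0327 + 0.494 = 0.5267.
g_cld = 0.4499 − 0.5267 = -0.08.

-0.08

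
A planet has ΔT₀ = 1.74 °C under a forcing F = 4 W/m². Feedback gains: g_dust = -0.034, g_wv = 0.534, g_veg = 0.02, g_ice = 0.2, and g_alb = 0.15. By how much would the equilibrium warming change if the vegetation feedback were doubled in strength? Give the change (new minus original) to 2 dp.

Original: g = 0.87, ΔT = 1.74/(1−0.87) = 13.3846 °C.
With doubled vegetation: g' = 0.89, ΔT' = 1.74/(1−0.89) = 15.8182 °C.
Change = 15.8182 − 13.3846 = 2.43 °C.

2.43 °C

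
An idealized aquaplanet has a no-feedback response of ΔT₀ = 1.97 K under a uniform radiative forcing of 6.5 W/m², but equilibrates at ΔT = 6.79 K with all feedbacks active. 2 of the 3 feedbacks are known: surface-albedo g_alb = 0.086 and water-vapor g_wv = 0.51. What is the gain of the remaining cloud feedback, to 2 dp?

Amplification A = ΔT/ΔT₀ = 6.79/1.97 = 3.447.
Total gain g = 1 − 1/A = 1 − 1/3.447 = 0.7099.
Known gains sum to 0.086 + 0.51 = 0.596.
g_cld = 0.7099 − 0.596 = 0.11.

0.11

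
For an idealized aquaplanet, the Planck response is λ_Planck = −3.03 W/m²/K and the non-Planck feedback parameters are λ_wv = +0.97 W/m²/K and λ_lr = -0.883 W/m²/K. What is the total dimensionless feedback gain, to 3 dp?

0.029

Convert to gains: g_wv = 0.97/3.03 = 0.3201; g_lr = -0.883/3.03 = -0.2914.
Total gain g = 0.0287.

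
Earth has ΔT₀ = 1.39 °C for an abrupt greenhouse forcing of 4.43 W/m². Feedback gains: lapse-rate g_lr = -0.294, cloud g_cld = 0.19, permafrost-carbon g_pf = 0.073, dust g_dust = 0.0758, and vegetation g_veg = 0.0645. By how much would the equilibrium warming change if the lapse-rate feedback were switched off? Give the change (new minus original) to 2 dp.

Original: g = 0.1093, ΔT = 1.39/(1−0.1093) = 1.5606 °C.
Without lapse-rate: g' = 0.4033, ΔT' = 1.39/(1−0.4033) = 2.3295 °C.
Change = 2.3295 − 1.5606 = 0.77 °C.

0.77 °C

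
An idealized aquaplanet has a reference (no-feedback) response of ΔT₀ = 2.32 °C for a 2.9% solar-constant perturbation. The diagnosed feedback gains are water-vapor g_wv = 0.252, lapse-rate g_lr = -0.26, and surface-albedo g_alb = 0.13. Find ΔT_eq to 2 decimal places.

2.64 °C

Total gain g = 0.252 − 0.26 + 0.13 = 0.122.
Amplification A = 1/(1 − 0.122) = 1.139.
ΔT = 2.32 × 1.139 = 2.64 °C.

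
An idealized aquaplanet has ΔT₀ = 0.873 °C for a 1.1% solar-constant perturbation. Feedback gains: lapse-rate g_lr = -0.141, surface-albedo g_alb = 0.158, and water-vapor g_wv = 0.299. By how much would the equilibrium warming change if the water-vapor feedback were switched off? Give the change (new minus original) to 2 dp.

-0.39 °C

Original: g = 0.316, ΔT = 0.873/(1−0.316) = 1.2763 °C.
Without water-vapor: g' = 0.017, ΔT' = 0.873/(1−0.017) = 0.8881 °C.
Change = 0.8881 − 1.2763 = -0.39 °C.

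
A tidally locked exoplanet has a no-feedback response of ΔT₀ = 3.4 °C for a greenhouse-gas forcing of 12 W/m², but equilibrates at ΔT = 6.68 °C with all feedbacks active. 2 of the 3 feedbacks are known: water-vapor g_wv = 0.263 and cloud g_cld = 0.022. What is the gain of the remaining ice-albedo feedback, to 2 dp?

0.21

Amplification A = ΔT/ΔT₀ = 6.68/3.4 = 1.965.
Total gain g = 1 − 1/A = 1 − 1/1.965 = 0.4911.
Known gains sum to 0.263 + 0.022 = 0.285.
g_ice = 0.4911 − 0.285 = 0.21.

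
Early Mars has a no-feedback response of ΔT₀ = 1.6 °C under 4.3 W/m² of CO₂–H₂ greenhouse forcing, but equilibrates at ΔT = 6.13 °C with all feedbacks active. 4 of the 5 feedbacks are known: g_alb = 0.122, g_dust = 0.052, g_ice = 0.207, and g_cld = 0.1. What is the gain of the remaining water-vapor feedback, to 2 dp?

Amplification A = ΔT/ΔT₀ = 6.13/1.6 = 3.831.
Total gain g = 1 − 1/A = 1 − 1/3.831 = 0.739.
Known gains sum to 0.122 + 0.052 + 0.207 + 0.1 = 0.481.
g_wv = 0.739 − 0.481 = 0.26.

0.26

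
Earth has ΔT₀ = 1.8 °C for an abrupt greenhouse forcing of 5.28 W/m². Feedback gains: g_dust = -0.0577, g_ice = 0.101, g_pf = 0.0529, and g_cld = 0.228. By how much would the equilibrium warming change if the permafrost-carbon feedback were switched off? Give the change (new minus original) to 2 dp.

-0.19 °C

Original: g = 0.3242, ΔT = 1.8/(1−0.3242) = 2.6635 °C.
Without permafrost-carbon: g' = 0.2713, ΔT' = 1.8/(1−0.2713) = 2.4702 °C.
Change = 2.4702 − 2.6635 = -0.19 °C.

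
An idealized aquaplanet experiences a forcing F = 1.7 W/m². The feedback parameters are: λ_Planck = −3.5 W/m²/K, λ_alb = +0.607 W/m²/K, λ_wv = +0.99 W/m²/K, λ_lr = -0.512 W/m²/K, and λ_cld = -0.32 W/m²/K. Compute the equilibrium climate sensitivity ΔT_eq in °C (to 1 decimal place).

0.6 °C

Net feedback parameter λ = (−3.5) + (+0.607) + (+0.99) + (-0.512) + (-0.32) = -2.735 W/m²/K.
ΔT = −F/λ = −1.7/(-2.735) = 0.6 °C.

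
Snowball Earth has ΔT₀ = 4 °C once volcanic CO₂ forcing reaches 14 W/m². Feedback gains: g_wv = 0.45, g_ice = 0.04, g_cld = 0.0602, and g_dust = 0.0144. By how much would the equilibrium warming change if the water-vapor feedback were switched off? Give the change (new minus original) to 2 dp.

-4.67 °C

Original: g = 0.5646, ΔT = 4/(1−0.5646) = 9.1870 °C.
Without water-vapor: g' = 0.1146, ΔT' = 4/(1−0.1146) = 4.5177 °C.
Change = 4.5177 − 9.1870 = -4.67 °C.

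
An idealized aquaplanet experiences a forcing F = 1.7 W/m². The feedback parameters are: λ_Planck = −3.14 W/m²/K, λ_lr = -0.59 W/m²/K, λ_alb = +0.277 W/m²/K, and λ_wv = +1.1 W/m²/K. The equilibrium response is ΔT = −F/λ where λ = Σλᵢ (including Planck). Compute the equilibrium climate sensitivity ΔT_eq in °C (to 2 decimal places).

Net feedback parameter λ = (−3.14) + (-0.59) + (+0.277) + (+1.1) = -2.353 W/m²/K.
ΔT = −F/λ = −1.7/(-2.353) = 0.72 °C.

0.72 °C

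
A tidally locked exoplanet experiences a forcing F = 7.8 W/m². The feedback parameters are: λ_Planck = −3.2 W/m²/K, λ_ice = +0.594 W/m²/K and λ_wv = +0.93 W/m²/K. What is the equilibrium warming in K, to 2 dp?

Net feedback parameter λ = (−3.2) + (+0.594) + (+0.93) = -1.676 W/m²/K.
ΔT = −F/λ = −7.8/(-1.676) = 4.65 K.

4.65 K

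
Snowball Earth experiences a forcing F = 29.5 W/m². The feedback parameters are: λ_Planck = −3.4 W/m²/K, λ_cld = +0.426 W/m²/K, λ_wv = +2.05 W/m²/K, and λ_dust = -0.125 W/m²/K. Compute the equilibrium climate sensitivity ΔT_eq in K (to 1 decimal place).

Net feedback parameter λ = (−3.4) + (+0.426) + (+2.05) + (-0.125) = -1.049 W/m²/K.
ΔT = −F/λ = −29.5/(-1.049) = 28.1 K.

28.1 K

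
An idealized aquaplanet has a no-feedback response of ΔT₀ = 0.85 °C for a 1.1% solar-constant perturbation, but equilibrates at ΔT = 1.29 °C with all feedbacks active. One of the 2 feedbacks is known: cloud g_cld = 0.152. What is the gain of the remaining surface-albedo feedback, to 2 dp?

Amplification A = ΔT/ΔT₀ = 1.29/0.85 = 1.518.
Total gain g = 1 − 1/A = 1 − 1/1.518 = 0.3412.
The known gain is 0.152.
g_alb = 0.3412 − 0.152 = 0.19.

0.19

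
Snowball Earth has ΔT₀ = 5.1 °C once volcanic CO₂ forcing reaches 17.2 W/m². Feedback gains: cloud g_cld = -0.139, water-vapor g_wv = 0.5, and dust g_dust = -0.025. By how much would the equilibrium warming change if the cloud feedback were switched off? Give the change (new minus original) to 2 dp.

Original: g = 0.336, ΔT = 5.1/(1−0.336) = 7.6807 °C.
Without cloud: g' = 0.475, ΔT' = 5.1/(1−0.475) = 9.7143 °C.
Change = 9.7143 − 7.6807 = 2.03 °C.

2.03 °C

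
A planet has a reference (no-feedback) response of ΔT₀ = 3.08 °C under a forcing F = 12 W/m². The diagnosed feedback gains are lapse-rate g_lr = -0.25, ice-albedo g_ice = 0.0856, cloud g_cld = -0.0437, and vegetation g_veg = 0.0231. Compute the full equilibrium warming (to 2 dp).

Total gain g = -0.25 + 0.0856 − 0.0437 + 0.0231 = -0.185.
Amplification A = 1/(1 + 0.185) = 0.8439.
ΔT = 3.08 × 0.8439 = 2.60 °C.

2.60 °C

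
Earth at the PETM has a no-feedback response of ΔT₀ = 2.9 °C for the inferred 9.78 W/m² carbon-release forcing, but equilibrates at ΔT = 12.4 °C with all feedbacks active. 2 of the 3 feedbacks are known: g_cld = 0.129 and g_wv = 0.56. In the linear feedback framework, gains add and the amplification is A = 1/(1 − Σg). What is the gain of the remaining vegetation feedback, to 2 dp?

Amplification A = ΔT/ΔT₀ = 12.4/2.9 = 4.276.
Total gain g = 1 − 1/A = 1 − 1/4.276 = 0.7661.
Known gains sum to 0.129 + 0.56 = 0.689.
g_veg = 0.7661 − 0.689 = 0.08.

0.08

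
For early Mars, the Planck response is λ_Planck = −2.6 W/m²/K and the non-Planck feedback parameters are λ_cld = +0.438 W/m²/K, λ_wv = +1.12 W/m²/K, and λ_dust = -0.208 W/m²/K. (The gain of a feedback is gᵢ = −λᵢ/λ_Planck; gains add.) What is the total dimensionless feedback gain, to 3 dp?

Convert to gains: g_cld = 0.438/2.6 = 0.1685; g_wv = 1.12/2.6 = 0.4308; g_dust = -0.208/2.6 = -0.08.
Total gain g = 0.5193.

0.519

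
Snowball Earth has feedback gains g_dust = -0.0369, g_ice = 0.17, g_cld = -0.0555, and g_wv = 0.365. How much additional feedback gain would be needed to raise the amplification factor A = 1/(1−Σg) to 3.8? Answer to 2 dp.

Current total gain = 0.4426.
Target gain for A = 3.8: g* = 1 − 1/3.8 = 0.7368.
Additional gain needed = 0.7368 − 0.4426 = 0.29.

0.29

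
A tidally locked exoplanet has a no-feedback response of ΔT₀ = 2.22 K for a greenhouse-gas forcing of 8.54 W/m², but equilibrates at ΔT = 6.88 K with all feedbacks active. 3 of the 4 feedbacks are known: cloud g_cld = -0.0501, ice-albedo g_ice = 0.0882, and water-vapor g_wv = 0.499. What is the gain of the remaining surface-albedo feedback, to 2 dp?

0.14

Amplification A = ΔT/ΔT₀ = 6.88/2.22 = 3.099.
Total gain g = 1 − 1/A = 1 − 1/3.099 = 0.6773.
Known gains sum to -0.0501 + 0.0882 + 0.499 = 0.5371.
g_alb = 0.6773 − 0.5371 = 0.14.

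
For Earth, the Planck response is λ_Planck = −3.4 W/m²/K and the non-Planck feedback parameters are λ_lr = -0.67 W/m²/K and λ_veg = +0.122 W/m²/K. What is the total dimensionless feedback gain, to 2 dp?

-0.16

Convert to gains: g_lr = -0.67/3.4 = -0.1971; g_veg = 0.122/3.4 = 0.03588.
Total gain g = -0.16122.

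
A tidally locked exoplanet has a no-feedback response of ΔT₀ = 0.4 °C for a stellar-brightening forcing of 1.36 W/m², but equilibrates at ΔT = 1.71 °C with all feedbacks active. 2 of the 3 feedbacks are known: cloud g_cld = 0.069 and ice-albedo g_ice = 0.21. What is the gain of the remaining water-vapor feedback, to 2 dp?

0.49

Amplification A = ΔT/ΔT₀ = 1.71/0.4 = 4.275.
Total gain g = 1 − 1/A = 1 − 1/4.275 = 0.7661.
Known gains sum to 0.069 + 0.21 = 0.279.
g_wv = 0.7661 − 0.279 = 0.49.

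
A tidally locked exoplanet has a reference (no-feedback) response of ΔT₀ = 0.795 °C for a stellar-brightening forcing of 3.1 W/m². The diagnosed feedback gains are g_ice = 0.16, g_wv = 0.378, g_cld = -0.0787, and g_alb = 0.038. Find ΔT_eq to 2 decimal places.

Total gain g = 0.16 + 0.378 − 0.0787 + 0.038 = 0.4973.
Amplification A = 1/(1 − 0.4973) = 1.989.
ΔT = 0.795 × 1.989 = 1.58 °C.

1.58 °C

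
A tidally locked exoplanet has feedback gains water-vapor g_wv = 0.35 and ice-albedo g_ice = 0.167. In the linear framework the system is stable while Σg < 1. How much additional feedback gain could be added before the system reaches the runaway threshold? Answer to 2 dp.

Current total gain = 0.35 + 0.167 = 0.517.
Margin to runaway = 1 − 0.517 = 0.48.

0.48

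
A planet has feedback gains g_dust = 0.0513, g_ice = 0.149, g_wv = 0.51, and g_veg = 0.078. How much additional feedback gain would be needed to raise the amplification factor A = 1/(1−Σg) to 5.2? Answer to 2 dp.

Current total gain = 0.7883.
Target gain for A = 5.2: g* = 1 − 1/5.2 = 0.8077.
Additional gain needed = 0.8077 − 0.7883 = 0.02.

0.02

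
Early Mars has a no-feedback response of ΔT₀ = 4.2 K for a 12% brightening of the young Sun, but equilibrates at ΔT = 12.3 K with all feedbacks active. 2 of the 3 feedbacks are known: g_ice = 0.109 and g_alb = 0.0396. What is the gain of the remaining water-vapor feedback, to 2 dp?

0.51

Amplification A = ΔT/ΔT₀ = 12.3/4.2 = 2.929.
Total gain g = 1 − 1/A = 1 − 1/2.929 = 0.6586.
Known gains sum to 0.109 + 0.0396 = 0.1486.
g_wv = 0.6586 − 0.1486 = 0.51.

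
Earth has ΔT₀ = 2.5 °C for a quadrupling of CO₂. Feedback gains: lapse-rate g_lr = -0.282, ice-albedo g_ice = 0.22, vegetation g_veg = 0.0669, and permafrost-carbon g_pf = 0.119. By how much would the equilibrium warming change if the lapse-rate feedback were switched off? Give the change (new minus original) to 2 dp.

1.35 °C

Original: g = 0.1239, ΔT = 2.5/(1−0.1239) = 2.8536 °C.
Without lapse-rate: g' = 0.4059, ΔT' = 2.5/(1−0.4059) = 4.2080 °C.
Change = 4.2080 − 2.8536 = 1.35 °C.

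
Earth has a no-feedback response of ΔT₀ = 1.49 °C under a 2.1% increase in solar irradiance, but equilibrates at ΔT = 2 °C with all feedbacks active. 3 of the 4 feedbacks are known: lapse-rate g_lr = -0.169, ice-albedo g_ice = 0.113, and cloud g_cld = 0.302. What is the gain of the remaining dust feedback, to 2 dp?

Amplification A = ΔT/ΔT₀ = 2/1.49 = 1.342.
Total gain g = 1 − 1/A = 1 − 1/1.342 = 0.2548.
Known gains sum to -0.169 + 0.113 + 0.302 = 0.246.
g_dust = 0.2548 − 0.246 = 0.01.

0.01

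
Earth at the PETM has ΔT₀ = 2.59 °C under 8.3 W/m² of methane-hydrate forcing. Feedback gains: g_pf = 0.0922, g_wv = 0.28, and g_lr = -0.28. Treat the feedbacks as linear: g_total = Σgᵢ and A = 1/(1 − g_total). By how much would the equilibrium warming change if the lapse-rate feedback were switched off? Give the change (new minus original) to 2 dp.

Original: g = 0.0922, ΔT = 2.59/(1−0.0922) = 2.8531 °C.
Without lapse-rate: g' = 0.3722, ΔT' = 2.59/(1−0.3722) = 4.1255 °C.
Change = 4.1255 − 2.8531 = 1.27 °C.

1.27 °C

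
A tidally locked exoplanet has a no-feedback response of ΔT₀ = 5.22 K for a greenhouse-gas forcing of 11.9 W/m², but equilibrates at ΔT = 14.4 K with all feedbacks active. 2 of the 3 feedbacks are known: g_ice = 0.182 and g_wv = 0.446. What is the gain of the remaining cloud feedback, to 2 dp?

0.01

Amplification A = ΔT/ΔT₀ = 14.4/5.22 = 2.759.
Total gain g = 1 − 1/A = 1 − 1/2.759 = 0.6375.
Known gains sum to 0.182 + 0.446 = 0.628.
g_cld = 0.6375 − 0.628 = 0.01.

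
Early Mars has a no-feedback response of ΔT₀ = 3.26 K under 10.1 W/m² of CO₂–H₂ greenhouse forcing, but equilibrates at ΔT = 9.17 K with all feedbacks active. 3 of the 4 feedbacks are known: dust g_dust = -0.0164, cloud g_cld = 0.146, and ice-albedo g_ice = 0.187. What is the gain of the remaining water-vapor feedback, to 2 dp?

Amplification A = ΔT/ΔT₀ = 9.17/3.26 = 2.813.
Total gain g = 1 − 1/A = 1 − 1/2.813 = 0.6445.
Known gains sum to -0.0164 + 0.146 + 0.187 = 0.3166.
g_wv = 0.6445 − 0.3166 = 0.33.

0.33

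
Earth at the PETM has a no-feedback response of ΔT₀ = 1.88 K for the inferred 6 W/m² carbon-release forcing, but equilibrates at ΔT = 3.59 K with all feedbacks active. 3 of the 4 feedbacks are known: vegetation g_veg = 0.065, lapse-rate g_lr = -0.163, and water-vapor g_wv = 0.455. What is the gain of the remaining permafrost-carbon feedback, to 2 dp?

Amplification A = ΔT/ΔT₀ = 3.59/1.88 = 1.91.
Total gain g = 1 − 1/A = 1 − 1/1.91 = 0.4764.
Known gains sum to 0.065 − 0.163 + 0.455 = 0.357.
g_pf = 0.4764 − 0.357 = 0.12.

0.12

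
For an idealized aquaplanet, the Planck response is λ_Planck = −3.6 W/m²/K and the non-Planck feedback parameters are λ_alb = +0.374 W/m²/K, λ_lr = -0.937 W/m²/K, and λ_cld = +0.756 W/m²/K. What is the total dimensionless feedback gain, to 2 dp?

Convert to gains: g_alb = 0.374/3.6 = 0.1039; g_lr = -0.937/3.6 = -0.2603; g_cld = 0.756/3.6 = 0.21.
Total gain g = 0.0536.

0.05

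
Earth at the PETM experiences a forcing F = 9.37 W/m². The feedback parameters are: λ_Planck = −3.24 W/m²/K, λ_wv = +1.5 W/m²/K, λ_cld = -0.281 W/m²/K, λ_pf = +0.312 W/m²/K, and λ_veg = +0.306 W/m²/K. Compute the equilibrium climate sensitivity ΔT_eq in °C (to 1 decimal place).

6.7 °C

Net feedback parameter λ = (−3.24) + (+1.5) + (-0.281) + (+0.312) + (+0.306) = -1.403 W/m²/K.
ΔT = −F/λ = −9.37/(-1.403) = 6.7 °C.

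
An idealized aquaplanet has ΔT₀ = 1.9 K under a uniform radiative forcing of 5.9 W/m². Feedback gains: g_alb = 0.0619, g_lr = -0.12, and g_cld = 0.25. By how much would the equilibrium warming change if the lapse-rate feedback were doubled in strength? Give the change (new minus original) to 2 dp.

Original: g = 0.1919, ΔT = 1.9/(1−0.1919) = 2.3512 K.
With doubled lapse-rate: g' = 0.0719, ΔT' = 1.9/(1−0.0719) = 2.0472 K.
Change = 2.0472 − 2.3512 = -0.30 K.

-0.30 K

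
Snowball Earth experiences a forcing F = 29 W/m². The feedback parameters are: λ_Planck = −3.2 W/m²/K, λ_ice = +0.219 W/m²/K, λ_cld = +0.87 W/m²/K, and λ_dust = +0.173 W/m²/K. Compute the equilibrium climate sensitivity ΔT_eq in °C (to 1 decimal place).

15.0 °C

Net feedback parameter λ = (−3.2) + (+0.219) + (+0.87) + (+0.173) = -1.938 W/m²/K.
ΔT = −F/λ = −29/(-1.938) = 15.0 °C.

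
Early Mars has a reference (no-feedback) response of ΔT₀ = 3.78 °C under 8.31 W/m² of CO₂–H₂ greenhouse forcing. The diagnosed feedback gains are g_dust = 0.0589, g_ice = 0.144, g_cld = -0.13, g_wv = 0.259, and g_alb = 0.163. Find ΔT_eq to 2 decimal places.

Total gain g = 0.0589 + 0.144 − 0.13 + 0.259 + 0.163 = 0.4949.
Amplification A = 1/(1 − 0.4949) = 1.98.
ΔT = 3.78 × 1.98 = 7.48 °C.

7.48 °C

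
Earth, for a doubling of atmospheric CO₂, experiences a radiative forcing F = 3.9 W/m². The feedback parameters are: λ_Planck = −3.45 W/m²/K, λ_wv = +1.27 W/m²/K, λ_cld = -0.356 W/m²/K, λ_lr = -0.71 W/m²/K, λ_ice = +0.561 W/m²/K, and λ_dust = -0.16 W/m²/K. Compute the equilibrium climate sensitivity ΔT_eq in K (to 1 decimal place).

Net feedback parameter λ = (−3.45) + (+1.27) + (-0.356) + (-0.71) + (+0.561) + (-0.16) = -2.845 W/m²/K.
ΔT = −F/λ = −3.9/(-2.845) = 1.4 K.

1.4 K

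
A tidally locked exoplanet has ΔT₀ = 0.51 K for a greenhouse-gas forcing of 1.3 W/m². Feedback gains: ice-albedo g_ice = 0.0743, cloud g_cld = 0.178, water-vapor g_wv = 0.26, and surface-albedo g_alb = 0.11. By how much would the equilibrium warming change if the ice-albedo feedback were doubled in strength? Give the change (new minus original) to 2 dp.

0.33 K

Original: g = 0.6223, ΔT = 0.51/(1−0.6223) = 1.3503 K.
With doubled ice-albedo: g' = 0.6966, ΔT' = 0.51/(1−0.6966) = 1.6809 K.
Change = 1.6809 − 1.3503 = 0.33 K.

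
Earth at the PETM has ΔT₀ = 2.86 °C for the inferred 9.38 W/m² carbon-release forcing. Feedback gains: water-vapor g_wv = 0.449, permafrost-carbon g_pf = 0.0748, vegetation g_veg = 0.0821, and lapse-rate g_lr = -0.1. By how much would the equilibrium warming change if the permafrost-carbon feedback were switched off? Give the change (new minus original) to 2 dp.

-0.76 °C

Original: g = 0.5059, ΔT = 2.86/(1−0.5059) = 5.7883 °C.
Without permafrost-carbon: g' = 0.4311, ΔT' = 2.86/(1−0.4311) = 5.0272 °C.
Change = 5.0272 − 5.7883 = -0.76 °C.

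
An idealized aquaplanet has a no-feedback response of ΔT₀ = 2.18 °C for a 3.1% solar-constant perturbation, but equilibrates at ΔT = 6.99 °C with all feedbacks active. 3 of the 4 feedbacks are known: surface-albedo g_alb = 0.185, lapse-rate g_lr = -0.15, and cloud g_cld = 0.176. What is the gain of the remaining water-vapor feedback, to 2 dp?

Amplification A = ΔT/ΔT₀ = 6.99/2.18 = 3.206.
Total gain g = 1 − 1/A = 1 − 1/3.206 = 0.6881.
Known gains sum to 0.185 − 0.15 + 0.176 = 0.211.
g_wv = 0.6881 − 0.211 = 0.48.

0.48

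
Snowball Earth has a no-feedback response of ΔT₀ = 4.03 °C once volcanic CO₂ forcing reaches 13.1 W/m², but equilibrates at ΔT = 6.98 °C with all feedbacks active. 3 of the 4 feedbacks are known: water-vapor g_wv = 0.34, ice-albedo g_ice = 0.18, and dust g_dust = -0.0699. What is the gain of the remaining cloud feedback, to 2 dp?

Amplification A = ΔT/ΔT₀ = 6.98/4.03 = 1.732.
Total gain g = 1 − 1/A = 1 − 1/1.732 = 0.4226.
Known gains sum to 0.34 + 0.18 − 0.0699 = 0.4501.
g_cld = 0.4226 − 0.4501 = -0.03.

-0.03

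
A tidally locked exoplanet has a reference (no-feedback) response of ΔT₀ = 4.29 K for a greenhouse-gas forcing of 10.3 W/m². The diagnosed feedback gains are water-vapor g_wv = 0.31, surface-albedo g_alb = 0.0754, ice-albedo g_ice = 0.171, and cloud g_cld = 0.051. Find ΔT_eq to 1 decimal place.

Total gain g = 0.31 + 0.0754 + 0.171 + 0.051 = 0.6074.
Amplification A = 1/(1 − 0.6074) = 2.547.
ΔT = 4.29 × 2.547 = 10.9 K.

10.9 K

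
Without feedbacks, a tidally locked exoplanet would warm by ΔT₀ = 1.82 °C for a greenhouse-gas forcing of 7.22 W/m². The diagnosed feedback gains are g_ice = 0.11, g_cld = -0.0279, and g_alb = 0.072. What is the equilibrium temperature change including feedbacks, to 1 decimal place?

Total gain g = 0.11 − 0.0279 + 0.072 = 0.1541.
Amplification A = 1/(1 − 0.1541) = 1.182.
ΔT = 1.82 × 1.182 = 2.2 °C.

2.2 °C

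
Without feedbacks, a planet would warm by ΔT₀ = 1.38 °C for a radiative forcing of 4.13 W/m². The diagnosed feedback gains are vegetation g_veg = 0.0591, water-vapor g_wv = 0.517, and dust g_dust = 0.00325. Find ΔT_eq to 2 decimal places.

3.28 °C

Total gain g = 0.0591 + 0.517 + 0.00325 = 0.57935.
Amplification A = 1/(1 − 0.57935) = 2.377.
ΔT = 1.38 × 2.377 = 3.28 °C.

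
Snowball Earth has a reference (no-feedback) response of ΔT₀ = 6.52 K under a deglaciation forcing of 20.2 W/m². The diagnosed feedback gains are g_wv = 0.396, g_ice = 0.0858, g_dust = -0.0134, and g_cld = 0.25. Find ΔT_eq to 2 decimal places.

23.15 K

Total gain g = 0.396 + 0.0858 − 0.0134 + 0.25 = 0.7184.
Amplification A = 1/(1 − 0.7184) = 3.551.
ΔT = 6.52 × 3.551 = 23.15 K.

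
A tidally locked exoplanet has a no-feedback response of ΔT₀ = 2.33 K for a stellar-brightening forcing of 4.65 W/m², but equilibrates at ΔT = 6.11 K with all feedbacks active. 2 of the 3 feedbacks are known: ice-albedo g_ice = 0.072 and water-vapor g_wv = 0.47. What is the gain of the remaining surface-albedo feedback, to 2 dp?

0.08

Amplification A = ΔT/ΔT₀ = 6.11/2.33 = 2.622.
Total gain g = 1 − 1/A = 1 − 1/2.622 = 0.6186.
Known gains sum to 0.072 + 0.47 = 0.542.
g_alb = 0.6186 − 0.542 = 0.08.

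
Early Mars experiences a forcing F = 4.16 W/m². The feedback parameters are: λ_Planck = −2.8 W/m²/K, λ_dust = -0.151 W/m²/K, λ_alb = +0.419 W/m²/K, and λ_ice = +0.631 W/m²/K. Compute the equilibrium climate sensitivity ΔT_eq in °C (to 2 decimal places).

2.19 °C

Net feedback parameter λ = (−2.8) + (-0.151) + (+0.419) + (+0.631) = -1.901 W/m²/K.
ΔT = −F/λ = −4.16/(-1.901) = 2.19 °C.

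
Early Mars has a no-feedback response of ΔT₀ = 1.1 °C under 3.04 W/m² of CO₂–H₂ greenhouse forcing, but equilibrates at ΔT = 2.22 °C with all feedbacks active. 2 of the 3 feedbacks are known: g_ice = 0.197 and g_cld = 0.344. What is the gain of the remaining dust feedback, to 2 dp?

-0.04

Amplification A = ΔT/ΔT₀ = 2.22/1.1 = 2.018.
Total gain g = 1 − 1/A = 1 − 1/2.018 = 0.5045.
Known gains sum to 0.197 + 0.344 = 0.541.
g_dust = 0.5045 − 0.541 = -0.04.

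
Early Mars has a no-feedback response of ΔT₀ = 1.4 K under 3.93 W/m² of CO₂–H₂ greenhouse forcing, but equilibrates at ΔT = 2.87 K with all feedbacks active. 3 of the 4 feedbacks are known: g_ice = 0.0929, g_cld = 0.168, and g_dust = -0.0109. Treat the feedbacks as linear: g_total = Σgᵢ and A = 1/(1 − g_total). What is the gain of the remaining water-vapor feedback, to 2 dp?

0.26

Amplification A = ΔT/ΔT₀ = 2.87/1.4 = 2.05.
Total gain g = 1 − 1/A = 1 − 1/2.05 = 0.5122.
Known gains sum to 0.0929 + 0.168 − 0.0109 = 0.25.
g_wv = 0.5122 − 0.25 = 0.26.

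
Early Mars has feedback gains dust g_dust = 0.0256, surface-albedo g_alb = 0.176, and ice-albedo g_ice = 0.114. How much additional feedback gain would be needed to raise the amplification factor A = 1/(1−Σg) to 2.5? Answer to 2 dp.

0.28

Current total gain = 0.3156.
Target gain for A = 2.5: g* = 1 − 1/2.5 = 0.6.
Additional gain needed = 0.6 − 0.3156 = 0.28.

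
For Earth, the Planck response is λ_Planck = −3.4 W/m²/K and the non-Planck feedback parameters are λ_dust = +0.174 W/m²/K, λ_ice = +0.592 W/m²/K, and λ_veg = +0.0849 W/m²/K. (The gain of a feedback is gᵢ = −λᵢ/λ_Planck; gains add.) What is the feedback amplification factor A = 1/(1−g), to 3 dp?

Convert to gains: g_dust = 0.174/3.4 = 0.05118; g_ice = 0.592/3.4 = 0.1741; g_veg = 0.0849/3.4 = 0.02497.
Total gain g = 0.25025.
A = 1/(1 − 0.25025) = 1.334.

1.334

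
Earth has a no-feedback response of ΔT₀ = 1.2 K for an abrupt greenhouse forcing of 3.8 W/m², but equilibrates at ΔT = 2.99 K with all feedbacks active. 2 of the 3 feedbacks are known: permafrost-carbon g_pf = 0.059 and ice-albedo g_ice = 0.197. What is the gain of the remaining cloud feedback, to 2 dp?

0.34

Amplification A = ΔT/ΔT₀ = 2.99/1.2 = 2.492.
Total gain g = 1 − 1/A = 1 − 1/2.492 = 0.5987.
Known gains sum to 0.059 + 0.197 = 0.256.
g_cld = 0.5987 − 0.256 = 0.34.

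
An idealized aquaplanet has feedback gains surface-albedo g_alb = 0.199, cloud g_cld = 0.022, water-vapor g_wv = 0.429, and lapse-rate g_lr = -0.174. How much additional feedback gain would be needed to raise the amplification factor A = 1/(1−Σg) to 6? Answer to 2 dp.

0.36

Current total gain = 0.476.
Target gain for A = 6: g* = 1 − 1/6 = 0.8333.
Additional gain needed = 0.8333 − 0.476 = 0.36.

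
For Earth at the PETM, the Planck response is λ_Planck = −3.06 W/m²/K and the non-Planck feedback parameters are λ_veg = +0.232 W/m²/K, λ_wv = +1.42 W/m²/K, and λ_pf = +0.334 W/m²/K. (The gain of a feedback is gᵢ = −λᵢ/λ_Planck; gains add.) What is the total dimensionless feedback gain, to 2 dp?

Convert to gains: g_veg = 0.232/3.06 = 0.07582; g_wv = 1.42/3.06 = 0.4641; g_pf = 0.334/3.06 = 0.1092.
Total gain g = 0.64912.

0.65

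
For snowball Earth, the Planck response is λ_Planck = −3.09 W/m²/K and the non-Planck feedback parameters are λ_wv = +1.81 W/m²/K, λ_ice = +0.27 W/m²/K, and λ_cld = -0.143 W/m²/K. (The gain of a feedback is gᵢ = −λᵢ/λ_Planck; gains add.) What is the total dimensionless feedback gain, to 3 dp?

Convert to gains: g_wv = 1.81/3.09 = 0.5858; g_ice = 0.27/3.09 = 0.08738; g_cld = -0.143/3.09 = -0.04628.
Total gain g = 0.6269.

0.627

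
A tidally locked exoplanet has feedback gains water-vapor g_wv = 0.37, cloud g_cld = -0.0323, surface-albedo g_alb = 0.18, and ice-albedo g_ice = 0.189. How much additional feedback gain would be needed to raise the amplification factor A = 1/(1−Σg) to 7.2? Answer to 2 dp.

Current total gain = 0.7067.
Target gain for A = 7.2: g* = 1 − 1/7.2 = 0.8611.
Additional gain needed = 0.8611 − 0.7067 = 0.15.

0.15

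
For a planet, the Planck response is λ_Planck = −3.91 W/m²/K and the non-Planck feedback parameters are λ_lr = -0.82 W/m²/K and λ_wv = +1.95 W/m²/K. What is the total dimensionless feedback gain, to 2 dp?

0.29

Convert to gains: g_lr = -0.82/3.91 = -0.2097; g_wv = 1.95/3.91 = 0.4987.
Total gain g = 0.289.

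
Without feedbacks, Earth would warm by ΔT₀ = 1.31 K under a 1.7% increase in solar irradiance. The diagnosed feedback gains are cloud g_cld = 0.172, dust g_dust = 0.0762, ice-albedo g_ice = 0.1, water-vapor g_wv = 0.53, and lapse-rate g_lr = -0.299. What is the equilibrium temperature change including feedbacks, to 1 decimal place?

3.1 K

Total gain g = 0.172 + 0.0762 + 0.1 + 0.53 − 0.299 = 0.5792.
Amplification A = 1/(1 − 0.5792) = 2.376.
ΔT = 1.31 × 2.376 = 3.1 K.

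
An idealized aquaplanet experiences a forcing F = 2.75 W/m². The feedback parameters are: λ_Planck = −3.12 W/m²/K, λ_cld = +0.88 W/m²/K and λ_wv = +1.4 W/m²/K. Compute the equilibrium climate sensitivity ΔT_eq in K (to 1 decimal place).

Net feedback parameter λ = (−3.12) + (+0.88) + (+1.4) = -0.84 W/m²/K.
ΔT = −F/λ = −2.75/(-0.84) = 3.3 K.

3.3 K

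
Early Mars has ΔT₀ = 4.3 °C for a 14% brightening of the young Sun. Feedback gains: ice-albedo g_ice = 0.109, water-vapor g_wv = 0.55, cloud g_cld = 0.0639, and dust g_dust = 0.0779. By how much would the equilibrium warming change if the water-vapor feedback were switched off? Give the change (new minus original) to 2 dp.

-15.85 °C

Original: g = 0.8008, ΔT = 4.3/(1−0.8008) = 21.5863 °C.
Without water-vapor: g' = 0.2508, ΔT' = 4.3/(1−0.2508) = 5.7395 °C.
Change = 5.7395 − 21.5863 = -15.85 °C.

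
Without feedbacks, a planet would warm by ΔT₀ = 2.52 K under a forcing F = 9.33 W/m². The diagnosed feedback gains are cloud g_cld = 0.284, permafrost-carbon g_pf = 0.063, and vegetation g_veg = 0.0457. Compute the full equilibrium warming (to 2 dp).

4.15 K

Total gain g = 0.284 + 0.063 + 0.0457 = 0.3927.
Amplification A = 1/(1 − 0.3927) = 1.647.
ΔT = 2.52 × 1.647 = 4.15 K.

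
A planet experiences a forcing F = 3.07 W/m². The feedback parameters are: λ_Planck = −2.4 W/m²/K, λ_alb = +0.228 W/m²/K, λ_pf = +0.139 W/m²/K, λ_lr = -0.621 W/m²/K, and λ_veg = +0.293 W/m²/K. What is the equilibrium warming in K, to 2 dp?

Net feedback parameter λ = (−2.4) + (+0.228) + (+0.139) + (-0.621) + (+0.293) = -2.361 W/m²/K.
ΔT = −F/λ = −3.07/(-2.361) = 1.30 K.

1.30 K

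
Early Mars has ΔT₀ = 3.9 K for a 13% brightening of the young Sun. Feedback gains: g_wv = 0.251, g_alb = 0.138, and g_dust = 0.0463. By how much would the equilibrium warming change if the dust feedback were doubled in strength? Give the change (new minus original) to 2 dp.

0.62 K

Original: g = 0.4353, ΔT = 3.9/(1−0.4353) = 6.9063 K.
With doubled dust: g' = 0.4816, ΔT' = 3.9/(1−0.4816) = 7.5231 K.
Change = 7.5231 − 6.9063 = 0.62 K.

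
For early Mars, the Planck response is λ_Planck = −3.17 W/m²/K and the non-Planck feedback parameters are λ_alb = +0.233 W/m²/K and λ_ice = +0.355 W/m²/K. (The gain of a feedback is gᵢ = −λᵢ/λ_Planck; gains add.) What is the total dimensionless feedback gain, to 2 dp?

0.19

Convert to gains: g_alb = 0.233/3.17 = 0.0735; g_ice = 0.355/3.17 = 0.112.
Total gain g = 0.1855.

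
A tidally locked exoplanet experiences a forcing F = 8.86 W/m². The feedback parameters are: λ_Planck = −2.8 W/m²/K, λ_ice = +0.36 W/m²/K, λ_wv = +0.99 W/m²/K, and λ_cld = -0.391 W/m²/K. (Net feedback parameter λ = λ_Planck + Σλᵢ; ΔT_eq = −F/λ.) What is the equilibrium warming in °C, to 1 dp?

Net feedback parameter λ = (−2.8) + (+0.36) + (+0.99) + (-0.391) = -1.841 W/m²/K.
ΔT = −F/λ = −8.86/(-1.841) = 4.8 °C.

4.8 °C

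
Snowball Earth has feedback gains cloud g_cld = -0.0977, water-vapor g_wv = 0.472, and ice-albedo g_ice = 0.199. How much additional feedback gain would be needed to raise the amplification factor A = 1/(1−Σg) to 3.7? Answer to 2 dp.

0.16

Current total gain = 0.5733.
Target gain for A = 3.7: g* = 1 − 1/3.7 = 0.7297.
Additional gain needed = 0.7297 − 0.5733 = 0.16.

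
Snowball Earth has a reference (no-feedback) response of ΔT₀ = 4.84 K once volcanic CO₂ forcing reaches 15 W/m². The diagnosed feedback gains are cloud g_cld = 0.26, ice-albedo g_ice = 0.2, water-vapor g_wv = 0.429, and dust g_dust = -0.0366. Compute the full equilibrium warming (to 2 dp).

32.79 K

Total gain g = 0.26 + 0.2 + 0.429 − 0.0366 = 0.8524.
Amplification A = 1/(1 − 0.8524) = 6.775.
ΔT = 4.84 × 6.775 = 32.79 K.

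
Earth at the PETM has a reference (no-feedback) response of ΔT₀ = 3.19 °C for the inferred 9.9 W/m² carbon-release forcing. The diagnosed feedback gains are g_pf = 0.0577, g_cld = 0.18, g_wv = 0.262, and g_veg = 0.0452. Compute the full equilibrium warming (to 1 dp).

7.0 °C

Total gain g = 0.0577 + 0.18 + 0.262 + 0.0452 = 0.5449.
Amplification A = 1/(1 − 0.5449) = 2.197.
ΔT = 3.19 × 2.197 = 7.0 °C.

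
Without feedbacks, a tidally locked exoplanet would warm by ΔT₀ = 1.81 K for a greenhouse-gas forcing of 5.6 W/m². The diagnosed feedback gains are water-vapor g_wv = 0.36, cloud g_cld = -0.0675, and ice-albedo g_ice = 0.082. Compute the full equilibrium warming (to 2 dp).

2.89 K

Total gain g = 0.36 − 0.0675 + 0.082 = 0.3745.
Amplification A = 1/(1 − 0.3745) = 1.599.
ΔT = 1.81 × 1.599 = 2.89 K.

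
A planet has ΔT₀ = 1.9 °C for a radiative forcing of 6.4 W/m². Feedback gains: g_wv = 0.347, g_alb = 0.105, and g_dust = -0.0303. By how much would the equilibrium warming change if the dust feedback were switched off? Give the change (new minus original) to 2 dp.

0.18 °C

Original: g = 0.4217, ΔT = 1.9/(1−0.4217) = 3.2855 °C.
Without dust: g' = 0.452, ΔT' = 1.9/(1−0.452) = 3.4672 °C.
Change = 3.4672 − 3.2855 = 0.18 °C.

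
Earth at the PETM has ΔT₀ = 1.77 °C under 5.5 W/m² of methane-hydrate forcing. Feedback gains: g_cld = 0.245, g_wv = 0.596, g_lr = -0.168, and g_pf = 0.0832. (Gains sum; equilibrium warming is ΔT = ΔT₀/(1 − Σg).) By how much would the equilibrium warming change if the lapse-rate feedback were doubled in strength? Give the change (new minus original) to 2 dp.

Original: g = 0.7562, ΔT = 1.77/(1−0.7562) = 7.2600 °C.
With doubled lapse-rate: g' = 0.5882, ΔT' = 1.77/(1−0.5882) = 4.2982 °C.
Change = 4.2982 − 7.2600 = -2.96 °C.

-2.96 °C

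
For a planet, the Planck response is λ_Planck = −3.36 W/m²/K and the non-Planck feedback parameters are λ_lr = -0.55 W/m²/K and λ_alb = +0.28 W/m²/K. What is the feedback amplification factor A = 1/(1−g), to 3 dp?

Convert to gains: g_lr = -0.55/3.36 = -0.1637; g_alb = 0.28/3.36 = 0.08333.
Total gain g = -0.08037.
A = 1/(1 + 0.08037) = 0.926.

0.926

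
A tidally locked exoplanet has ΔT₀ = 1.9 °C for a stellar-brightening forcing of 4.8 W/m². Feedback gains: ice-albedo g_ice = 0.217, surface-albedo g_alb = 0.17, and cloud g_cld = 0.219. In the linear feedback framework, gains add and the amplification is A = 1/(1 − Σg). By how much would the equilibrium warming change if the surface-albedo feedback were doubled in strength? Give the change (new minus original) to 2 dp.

3.66 °C

Original: g = 0.606, ΔT = 1.9/(1−0.606) = 4.8223 °C.
With doubled surface-albedo: g' = 0.776, ΔT' = 1.9/(1−0.776) = 8.4821 °C.
Change = 8.4821 − 4.8223 = 3.66 °C.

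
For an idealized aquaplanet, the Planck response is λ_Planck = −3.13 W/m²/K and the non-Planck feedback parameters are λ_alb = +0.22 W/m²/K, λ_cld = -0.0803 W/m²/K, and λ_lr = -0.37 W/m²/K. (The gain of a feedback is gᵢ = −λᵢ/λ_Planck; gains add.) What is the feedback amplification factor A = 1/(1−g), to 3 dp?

0.931

Convert to gains: g_alb = 0.22/3.13 = 0.07029; g_cld = -0.0803/3.13 = -0.02565; g_lr = -0.37/3.13 = -0.1182.
Total gain g = -0.07356.
A = 1/(1 + 0.07356) = 0.931.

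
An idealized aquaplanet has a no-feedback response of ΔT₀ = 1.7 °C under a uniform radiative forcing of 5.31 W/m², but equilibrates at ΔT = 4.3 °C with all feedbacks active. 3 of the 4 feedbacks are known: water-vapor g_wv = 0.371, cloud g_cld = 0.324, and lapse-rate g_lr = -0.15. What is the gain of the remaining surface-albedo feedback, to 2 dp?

0.06

Amplification A = ΔT/ΔT₀ = 4.3/1.7 = 2.529.
Total gain g = 1 − 1/A = 1 − 1/2.529 = 0.6046.
Known gains sum to 0.371 + 0.324 − 0.15 = 0.545.
g_alb = 0.6046 − 0.545 = 0.06.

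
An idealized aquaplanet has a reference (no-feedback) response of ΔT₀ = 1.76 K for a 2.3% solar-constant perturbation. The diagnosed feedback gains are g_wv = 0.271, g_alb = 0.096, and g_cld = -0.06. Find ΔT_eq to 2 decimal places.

Total gain g = 0.271 + 0.096 − 0.06 = 0.307.
Amplification A = 1/(1 − 0.307) = 1.443.
ΔT = 1.76 × 1.443 = 2.54 K.

2.54 K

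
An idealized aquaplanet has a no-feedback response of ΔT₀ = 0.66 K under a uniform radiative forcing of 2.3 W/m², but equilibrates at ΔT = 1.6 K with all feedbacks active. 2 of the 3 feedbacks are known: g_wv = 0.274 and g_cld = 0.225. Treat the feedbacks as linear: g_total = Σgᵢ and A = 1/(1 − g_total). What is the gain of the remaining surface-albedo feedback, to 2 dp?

Amplification A = ΔT/ΔT₀ = 1.6/0.66 = 2.424.
Total gain g = 1 − 1/A = 1 − 1/2.424 = 0.5875.
Known gains sum to 0.274 + 0.225 = 0.499.
g_alb = 0.5875 − 0.499 = 0.09.

0.09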